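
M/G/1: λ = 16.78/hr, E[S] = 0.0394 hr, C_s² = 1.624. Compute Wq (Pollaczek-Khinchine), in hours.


ρ = λ·E[S] = 16.78·0.0394 = 0.6611
E[S²] = E[S]²(1+C_s²) = 0.0394²·(1+1.624) = 0.004073
Wq = λ·E[S²]/(2(1−ρ)) = 16.78·0.004073/(2·0.3389) = 0.10085 hr

Final: 0.10085 hr


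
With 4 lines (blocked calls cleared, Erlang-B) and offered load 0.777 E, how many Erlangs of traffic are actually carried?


B(4,0.777) = 0.006991 (Erlang-B)
Carried load = a(1 − B) = 0.777·(1 − 0.006991) = 0.777·0.993009 = 0.7716 E

Final: 0.7716 Erlangs


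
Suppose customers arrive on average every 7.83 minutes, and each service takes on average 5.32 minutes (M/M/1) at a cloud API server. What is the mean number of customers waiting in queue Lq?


λ = 60/7.83 = 7.6628 /hr
μ = 60/5.32 = 11.2782 /hr
ρ = λ/μ = 7.6628/11.2782 = 0.6794
Lq = ρ²/(1−ρ) = 0.4616/0.3206 = 1.4401

Final: 1.4401


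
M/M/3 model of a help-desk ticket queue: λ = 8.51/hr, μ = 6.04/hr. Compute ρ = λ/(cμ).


ρ = λ/(cμ) = 8.51/(3·6.04) = 8.51/18.12 = 0.4696

Final: 0.4696


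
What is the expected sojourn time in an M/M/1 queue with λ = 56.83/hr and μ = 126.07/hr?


W = 1/(μ−λ) = 1/(126.07 − 56.83) = 1/69.24 = 0.01444 hr

Final: 0.01444 hr


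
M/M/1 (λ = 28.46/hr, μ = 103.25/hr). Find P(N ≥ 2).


ρ = 28.46/103.25 = 0.2756
P(N ≥ n) = ρ^n = 0.2756^2 = 0.075978

Final: 0.075978


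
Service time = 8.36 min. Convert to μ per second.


μ = 1/(service time) in consistent units.
1 second = 0.0166667 min, so μ = 0.0166667/8.36 = 0.001994 per second

Final: 0.001994 /sec


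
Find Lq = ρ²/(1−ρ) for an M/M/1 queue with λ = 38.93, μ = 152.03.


ρ = 38.93/152.03 = 0.2561
Lq = ρ²/(1−ρ) = 0.06557/0.7439 = 0.08814

Final: 0.08814


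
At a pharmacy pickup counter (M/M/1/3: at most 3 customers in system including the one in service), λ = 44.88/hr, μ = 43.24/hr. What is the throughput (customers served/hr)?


ρ = 1.0379; P_K = (1−ρ)ρ^3/(1−ρ^4) = 0.264128
λ_eff = λ(1 − P_K) = 44.88·(1 − 0.264128) = 44.88·0.735872 = 33.0259 /hr

Final: 33.0259 /hr


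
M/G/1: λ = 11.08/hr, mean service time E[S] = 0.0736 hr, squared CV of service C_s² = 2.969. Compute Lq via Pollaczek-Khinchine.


ρ = λ·E[S] = 11.08·0.0736 = 0.8155
Lq = ρ²(1+C_s²)/(2(1−ρ)) = 0.6650·(1+2.969)/(2·0.1845)
= 0.6650·3.9690/0.3690 = 7.15256

Final: 7.15256


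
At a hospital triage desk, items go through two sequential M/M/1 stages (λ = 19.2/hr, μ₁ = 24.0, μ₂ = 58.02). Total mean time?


Each node sees arrival rate λ = 19.2/hr (tandem ⇒ throughput preserved).
W₁ = 1/(μ₁−λ) = 1/(24.0−19.2) = 0.20833 hr
W₂ = 1/(μ₂−λ) = 1/(58.02−19.2) = 0.02576 hr
W_total = W₁ + W₂ = 0.20833 + 0.02576 = 0.23409 hr

Final: 0.23409 hr


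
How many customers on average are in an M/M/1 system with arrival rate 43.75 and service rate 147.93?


ρ = λ/μ = 43.75/147.93 = 0.2957
L = ρ/(1−ρ) = 0.2957/(1 − 0.2957) = 0.2957/0.7043 = 0.4199

Final: 0.4199


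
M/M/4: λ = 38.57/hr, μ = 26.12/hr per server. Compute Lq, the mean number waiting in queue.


a = λ/μ = 1.4766; ρ = a/4 = 0.3692
P₀ = 0.226370
Lq = P₀·a^c·ρ / (c!·(1−ρ)²) = 0.226370·4.75451·0.3692/(24·0.39796)
= 0.04160

Final: 0.04160


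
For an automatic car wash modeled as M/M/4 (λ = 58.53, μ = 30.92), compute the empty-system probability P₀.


a = λ/μ = 58.53/30.92 = 1.8929; ρ = a/c = 0.4732
Σ_{k=0}^{3} a^k/k! (terms k=0..3) = 1.00000 + 1.89295 + 1.79163 + 1.13049 = 5.81507
Tail: a^4/(4!(1−ρ)) = 12.83974/(24·0.5268) = 1.01562
P₀ = 1/(5.81507 + 1.01562) = 1/6.83068 = 0.146398

Final: 0.146398


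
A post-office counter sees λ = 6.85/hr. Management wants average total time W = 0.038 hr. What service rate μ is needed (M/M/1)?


W = 1/(μ−λ) ⇒ μ − λ = 1/W = 1/0.038 = 26.3158
μ = λ + 1/W = 6.85 + 26.3158 = 33.1658 per hr

Final: 33.1658 /hr


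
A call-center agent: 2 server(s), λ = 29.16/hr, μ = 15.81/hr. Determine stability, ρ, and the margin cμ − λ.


Total capacity cμ = 2·15.81 = 31.62/hr
ρ = λ/(cμ) = 29.16/31.62 = 0.9222
Stable ⇔ ρ < 1: YES
Spare capacity = cμ − λ = 31.62 − 29.16 = 2.46/hr

Final: ρ = 0.9222; stable; margin = 2.46/hr


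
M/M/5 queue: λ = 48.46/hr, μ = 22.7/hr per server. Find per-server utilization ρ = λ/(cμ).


ρ = λ/(cμ) = 48.46/(5·22.7) = 48.46/113.50 = 0.4270

Final: 0.4270


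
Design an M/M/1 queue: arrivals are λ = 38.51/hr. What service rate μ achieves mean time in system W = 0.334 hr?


W = 1/(μ−λ) ⇒ μ − λ = 1/W = 1/0.334 = 2.9940
μ = λ + 1/W = 38.51 + 2.9940 = 41.5040 per hr

Final: 41.5040 /hr


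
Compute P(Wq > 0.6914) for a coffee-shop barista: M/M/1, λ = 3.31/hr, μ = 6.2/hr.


ρ = 3.31/6.2 = 0.5339
P(Wq > t) = ρ·e^{−(μ−λ)t} = 0.5339·e^{−1.9981}
= 0.5339·0.135586 = 0.072386

Final: 0.072386


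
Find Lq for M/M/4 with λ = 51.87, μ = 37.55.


a = λ/μ = 1.3814; ρ = a/4 = 0.3453
P₀ = 0.249596
Lq = P₀·a^c·ρ / (c!·(1−ρ)²) = 0.249596·3.64104·0.3453/(24·0.42858)
= 0.03051

Final: 0.03051


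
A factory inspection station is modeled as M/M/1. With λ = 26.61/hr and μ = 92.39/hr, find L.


ρ = λ/μ = 26.61/92.39 = 0.2880
L = ρ/(1−ρ) = 0.2880/(1 − 0.2880) = 0.2880/0.7120 = 0.4045

Final: 0.4045


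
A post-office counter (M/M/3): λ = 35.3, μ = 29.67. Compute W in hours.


a = 1.1898; ρ = 0.3966; P₀ = 0.297382
Lq = P₀·a^c·ρ/(c!(1−ρ)²) = 0.09092
Wq = Lq/λ = 0.09092/35.3 = 0.002576 hr
W = Wq + 1/μ = 0.002576 + 0.03370 = 0.03628 hr

Final: 0.03628 hr


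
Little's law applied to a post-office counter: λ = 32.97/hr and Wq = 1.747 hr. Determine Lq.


Lq = λWq = 32.97·1.747 = 57.5986

Final: 57.5986


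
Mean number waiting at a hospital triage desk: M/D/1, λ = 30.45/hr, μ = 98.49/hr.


ρ = 30.45/98.49 = 0.3092
M/D/1: Lq = ρ²/(2(1−ρ)) = 0.09559/(2·0.6908) = 0.06918

Final: 0.06918


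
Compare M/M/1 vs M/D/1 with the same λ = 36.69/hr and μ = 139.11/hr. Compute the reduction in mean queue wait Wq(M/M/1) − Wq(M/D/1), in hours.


ρ = 36.69/139.11 = 0.2637
Wq(M/M/1) = ρ/(μ−λ) = 0.2637/102.42 = 0.002575 hr
Wq(M/D/1) = ρ/(2(μ−λ)) = 0.001288 hr
Savings = 0.002575 − 0.001288 = 0.001288 hr

Final: 0.001288 hr


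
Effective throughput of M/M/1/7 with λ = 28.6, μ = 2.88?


ρ = 9.9306; P_K = (1−ρ)ρ^7/(1−ρ^8) = 0.899301
λ_eff = λ(1 − P_K) = 28.6·(1 − 0.899301) = 28.6·0.100699 = 2.8800 /hr

Final: 2.8800 /hr


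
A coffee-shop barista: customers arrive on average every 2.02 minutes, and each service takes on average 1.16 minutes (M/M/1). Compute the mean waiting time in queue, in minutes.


λ = 60/2.02 = 29.7030 /hr
μ = 60/1.16 = 51.7241 /hr
ρ = λ/μ = 29.7030/51.7241 = 0.5743
Wq = ρ/(μ−λ) = 0.5743/(51.7241−29.7030) = 0.02608 hr
In minutes: 0.02608·60 = 1.565 min

Final: 1.565 min


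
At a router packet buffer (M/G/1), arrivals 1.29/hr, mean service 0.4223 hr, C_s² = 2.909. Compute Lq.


ρ = λ·E[S] = 1.29·0.4223 = 0.5448
Lq = ρ²(1+C_s²)/(2(1−ρ)) = 0.2968·(1+2.909)/(2·0.4552)
= 0.2968·3.9090/0.9105 = 1.27416

Final: 1.27416


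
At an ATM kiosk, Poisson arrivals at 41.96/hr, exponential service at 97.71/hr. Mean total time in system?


W = 1/(μ−λ) = 1/(97.71 − 41.96) = 1/55.75 = 0.01794 hr

Final: 0.01794 hr


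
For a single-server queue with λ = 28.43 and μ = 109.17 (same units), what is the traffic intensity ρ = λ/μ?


ρ = λ/μ = 28.43/109.17 = 0.2604

Final: 0.2604


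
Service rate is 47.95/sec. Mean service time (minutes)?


Mean service time = 1/μ = 1/47.95 second = 0.02086 second
In minutes: 0.02086 × 0.0166667 = 0.0003476 min

Final: 0.0003476 min


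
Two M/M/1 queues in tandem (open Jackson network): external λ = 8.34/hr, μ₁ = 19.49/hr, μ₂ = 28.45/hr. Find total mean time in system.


Each node sees arrival rate λ = 8.34/hr (tandem ⇒ throughput preserved).
W₁ = 1/(μ₁−λ) = 1/(19.49−8.34) = 0.08969 hr
W₂ = 1/(μ₂−λ) = 1/(28.45−8.34) = 0.04973 hr
W_total = W₁ + W₂ = 0.08969 + 0.04973 = 0.13941 hr

Final: 0.13941 hr


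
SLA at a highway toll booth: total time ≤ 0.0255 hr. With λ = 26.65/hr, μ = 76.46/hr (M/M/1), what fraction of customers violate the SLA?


W ~ Exponential(μ−λ) for M/M/1.
μ − λ = 76.46 − 26.65 = 49.8100
P(W > t) = e^{−(μ−λ)t} = e^{−1.2702} = 0.280788

Final: 0.280788


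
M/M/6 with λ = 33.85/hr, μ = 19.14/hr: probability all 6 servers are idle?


a = λ/μ = 33.85/19.14 = 1.7685; ρ = a/c = 0.2948
Σ_{k=0}^{5} a^k/k! (terms k=0..5) = 1.00000 + 1.76855 + 1.56388 + 0.92193 + 0.40762 + 0.14418 = 5.80616
Tail: a^6/(6!(1−ρ)) = 30.59852/(720·0.7052) = 0.06026
P₀ = 1/(5.80616 + 0.06026) = 1/5.86642 = 0.170462

Final: 0.170462


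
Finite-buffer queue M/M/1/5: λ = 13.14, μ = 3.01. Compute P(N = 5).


ρ = λ/μ = 13.14/3.01 = 4.3654
P_K = (1−ρ)ρ^K/(1−ρ^(K+1)) = (-3.3654·1585.420057)/(1 − 6921.069618)
= -5335.649561/-6920.069618 = 0.771040

Final: 0.771040


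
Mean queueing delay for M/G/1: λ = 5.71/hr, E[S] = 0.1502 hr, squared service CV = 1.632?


ρ = λ·E[S] = 5.71·0.1502 = 0.8576
E[S²] = E[S]²(1+C_s²) = 0.1502²·(1+1.632) = 0.059378
Wq = λ·E[S²]/(2(1−ρ)) = 5.71·0.059378/(2·0.1424) = 1.19083 hr

Final: 1.19083 hr


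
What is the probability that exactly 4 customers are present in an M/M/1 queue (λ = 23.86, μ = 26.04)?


ρ = 23.86/26.04 = 0.9163
P_n = (1−ρ)·ρ^n = (1 − 0.9163)·0.9163^4 = 0.08372·0.704884 = 0.059011

Final: 0.059011


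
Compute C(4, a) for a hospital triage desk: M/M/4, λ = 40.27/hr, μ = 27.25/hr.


a = λ/μ = 1.4778; ρ = a/4 = 0.3694
P₀ = 0.226102 (from M/M/c formula)
C(c,a) = [a^c/(c!(1−ρ))]·P₀ = [4.76936/(24·0.6306)]·0.226102
= 0.31516·0.226102 = 0.071258

Final: 0.071258


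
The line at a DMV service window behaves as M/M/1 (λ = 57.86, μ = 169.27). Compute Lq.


ρ = 57.86/169.27 = 0.3418
Lq = ρ²/(1−ρ) = 0.1168/0.6582 = 0.1775

Final: 0.1775


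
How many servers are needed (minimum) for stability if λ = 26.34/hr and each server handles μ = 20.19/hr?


Stability requires cμ > λ ⇔ c > λ/μ.
λ/μ = 26.34/20.19 = 1.3046
Minimum integer c = ⌊1.3046⌋ + 1 = 2
Check: 2·20.19 = 40.38 > 26.34, while 1·20.19 = 20.19 ≤ 26.34

Final: 2 servers


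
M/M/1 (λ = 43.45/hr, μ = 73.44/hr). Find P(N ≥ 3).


ρ = 43.45/73.44 = 0.5916
P(N ≥ n) = ρ^n = 0.5916^3 = 0.207096

Final: 0.207096


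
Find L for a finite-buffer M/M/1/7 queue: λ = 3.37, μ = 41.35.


ρ = 3.37/41.35 = 0.08150
L = ρ[1 − (K+1)ρ^K + Kρ^(K+1)] / [(1−ρ)(1−ρ^(K+1))]
Numerator: 0.08150·(1 − 8·0.00000002388 + 7·0.000000001946) = 0.081499
Denominator: (0.9185)·(1.000000) = 0.918501
L = 0.081499/0.918501 = 0.08873

Final: 0.08873


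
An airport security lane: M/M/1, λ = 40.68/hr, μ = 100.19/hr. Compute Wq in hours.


ρ = 40.68/100.19 = 0.4060
Wq = ρ/(μ−λ) = 0.4060/(100.19 − 40.68) = 0.4060/59.51 = 0.006823 hr

Final: 0.006823 hr


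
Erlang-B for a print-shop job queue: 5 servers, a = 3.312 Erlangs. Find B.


B(c,a) = (a^c/c!) / Σ_{k=0}^{c} a^k/k!
a^5/5! = 3.321012
Σ terms (k=0..5): 1.00000 + 3.31200 + 5.48467 + 6.05508 + 5.01360 + 3.32101 = 24.186366
B = 3.321012/24.186366 = 0.137309

Final: 0.137309


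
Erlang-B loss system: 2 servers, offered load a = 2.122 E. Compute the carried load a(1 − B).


B(2,2.122) = 0.418994 (Erlang-B)
Carried load = a(1 − B) = 2.122·(1 − 0.418994) = 2.122·0.581006 = 1.2329 E

Final: 1.2329 Erlangs


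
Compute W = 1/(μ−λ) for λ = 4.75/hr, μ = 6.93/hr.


W = 1/(μ−λ) = 1/(6.93 − 4.75) = 1/2.18 = 0.4587 hr

Final: 0.4587 hr


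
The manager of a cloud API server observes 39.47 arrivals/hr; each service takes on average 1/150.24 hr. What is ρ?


ρ = λ/μ = 39.47/150.24 = 0.2627

Final: 0.2627


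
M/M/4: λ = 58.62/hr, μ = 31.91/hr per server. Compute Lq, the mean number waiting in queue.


a = λ/μ = 1.8370; ρ = a/4 = 0.4593
P₀ = 0.155395
Lq = P₀·a^c·ρ / (c!·(1−ρ)²) = 0.155395·11.38875·0.4593/(24·0.29240)
= 0.11582

Final: 0.11582


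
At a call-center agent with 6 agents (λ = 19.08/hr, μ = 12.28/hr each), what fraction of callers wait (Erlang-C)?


a = λ/μ = 1.5537; ρ = a/6 = 0.2590
P₀ = 0.211388 (from M/M/c formula)
C(c,a) = [a^c/(c!(1−ρ))]·P₀ = [14.06954/(720·0.7410)]·0.211388
= 0.02637·0.211388 = 0.005574

Final: 0.005574


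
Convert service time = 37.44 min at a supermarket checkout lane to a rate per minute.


μ = 1/(service time) in consistent units.
1 minute = 1 min, so μ = 1/37.44 = 0.02671 per minute

Final: 0.02671 /min


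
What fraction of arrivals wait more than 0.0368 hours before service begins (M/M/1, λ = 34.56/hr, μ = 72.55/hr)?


ρ = 34.56/72.55 = 0.4764
P(Wq > t) = ρ·e^{−(μ−λ)t} = 0.4764·e^{−1.3980}
= 0.4764·0.247083 = 0.117701

Final: 0.117701


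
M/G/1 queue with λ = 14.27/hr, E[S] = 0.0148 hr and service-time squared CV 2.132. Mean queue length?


ρ = λ·E[S] = 14.27·0.0148 = 0.2112
Lq = ρ²(1+C_s²)/(2(1−ρ)) = 0.04460·(1+2.132)/(2·0.7888)
= 0.04460·3.1320/1.5776 = 0.08855

Final: 0.08855


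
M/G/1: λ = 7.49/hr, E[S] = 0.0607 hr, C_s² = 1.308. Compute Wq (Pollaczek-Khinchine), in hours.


ρ = λ·E[S] = 7.49·0.0607 = 0.4546
E[S²] = E[S]²(1+C_s²) = 0.0607²·(1+1.308) = 0.008504
Wq = λ·E[S²]/(2(1−ρ)) = 7.49·0.008504/(2·0.5454) = 0.05840 hr

Final: 0.05840 hr


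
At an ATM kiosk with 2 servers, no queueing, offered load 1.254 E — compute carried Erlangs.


B(2,1.254) = 0.258616 (Erlang-B)
Carried load = a(1 − B) = 1.254·(1 − 0.258616) = 1.254·0.741384 = 0.9297 E

Final: 0.9297 Erlangs


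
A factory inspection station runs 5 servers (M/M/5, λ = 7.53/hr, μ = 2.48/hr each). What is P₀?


a = λ/μ = 7.53/2.48 = 3.0363; ρ = a/c = 0.6073
Σ_{k=0}^{4} a^k/k! (terms k=0..4) = 1.00000 + 3.03629 + 4.60953 + 4.66529 + 3.54129 = 16.85240
Tail: a^5/(5!(1−ρ)) = 258.05749/(120·0.3927) = 5.47555
P₀ = 1/(16.85240 + 5.47555) = 1/22.32796 = 0.044787

Final: 0.044787


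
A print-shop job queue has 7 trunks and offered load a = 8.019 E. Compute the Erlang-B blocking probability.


B(c,a) = (a^c/c!) / Σ_{k=0}^{c} a^k/k!
a^7/7! = 423.068760
Σ terms (k=0..7): 1.00000 + 8.01900 + 32.15218 + 85.94278 + 172.29379 + 276.32477 + 369.30806 + 423.06876 = 1368.109336
B = 423.068760/1368.109336 = 0.309236

Final: 0.309236


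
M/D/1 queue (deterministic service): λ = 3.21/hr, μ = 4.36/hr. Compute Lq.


ρ = 3.21/4.36 = 0.7362
M/D/1: Lq = ρ²/(2(1−ρ)) = 0.5420/(2·0.2638) = 1.02753

Final: 1.02753


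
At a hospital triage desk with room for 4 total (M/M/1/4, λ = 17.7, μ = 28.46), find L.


ρ = 17.7/28.46 = 0.6219
L = ρ[1 − (K+1)ρ^K + Kρ^(K+1)] / [(1−ρ)(1−ρ^(K+1))]
Numerator: 0.6219·(1 − 5·0.149608 + 4·0.093045) = 0.388169
Denominator: (0.3781)·(0.906955) = 0.342897
L = 0.388169/0.342897 = 1.1320

Final: 1.1320


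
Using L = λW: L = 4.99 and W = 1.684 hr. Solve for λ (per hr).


λ = L/W = 4.99/1.684 = 2.9632 /hr

Final: 2.9632 /hr


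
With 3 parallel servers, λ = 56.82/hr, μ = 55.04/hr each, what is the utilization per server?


ρ = λ/(cμ) = 56.82/(3·55.04) = 56.82/165.12 = 0.3441

Final: 0.3441


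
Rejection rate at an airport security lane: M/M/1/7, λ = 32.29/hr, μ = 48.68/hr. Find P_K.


ρ = λ/μ = 32.29/48.68 = 0.6633
P_K = (1−ρ)ρ^K/(1−ρ^(K+1)) = (0.3367·0.056497)/(1 − 0.037475)
= 0.019022/0.962525 = 0.019762

Final: 0.019762


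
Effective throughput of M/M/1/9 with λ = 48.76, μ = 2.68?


ρ = 18.1940; P_K = (1−ρ)ρ^9/(1−ρ^10) = 0.945037
λ_eff = λ(1 − P_K) = 48.76·(1 − 0.945037) = 48.76·0.054963 = 2.6800 /hr

Final: 2.6800 /hr


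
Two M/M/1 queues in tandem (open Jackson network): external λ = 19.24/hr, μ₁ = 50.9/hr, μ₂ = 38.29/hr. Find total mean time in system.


Each node sees arrival rate λ = 19.24/hr (tandem ⇒ throughput preserved).
W₁ = 1/(μ₁−λ) = 1/(50.9−19.24) = 0.03159 hr
W₂ = 1/(μ₂−λ) = 1/(38.29−19.24) = 0.05249 hr
W_total = W₁ + W₂ = 0.03159 + 0.05249 = 0.08408 hr

Final: 0.08408 hr


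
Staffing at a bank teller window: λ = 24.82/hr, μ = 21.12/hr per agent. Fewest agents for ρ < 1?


Stability requires cμ > λ ⇔ c > λ/μ.
λ/μ = 24.82/21.12 = 1.1752
Minimum integer c = ⌊1.1752⌋ + 1 = 2
Check: 2·21.12 = 42.24 > 24.82, while 1·21.12 = 21.12 ≤ 24.82

Final: 2 servers


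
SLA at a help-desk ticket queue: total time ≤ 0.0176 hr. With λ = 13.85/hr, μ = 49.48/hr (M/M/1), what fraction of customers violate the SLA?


W ~ Exponential(μ−λ) for M/M/1.
μ − λ = 49.48 − 13.85 = 35.6300
P(W > t) = e^{−(μ−λ)t} = e^{−0.6271} = 0.534145

Final: 0.534145


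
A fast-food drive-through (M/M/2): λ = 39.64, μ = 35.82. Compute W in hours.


a = 1.1066; ρ = 0.5533; P₀ = 0.287563
Lq = P₀·a^c·ρ/(c!(1−ρ)²) = 0.48832
Wq = Lq/λ = 0.48832/39.64 = 0.01232 hr
W = Wq + 1/μ = 0.01232 + 0.02792 = 0.04024 hr

Final: 0.04024 hr


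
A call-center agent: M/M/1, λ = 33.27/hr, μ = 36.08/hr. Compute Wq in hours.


ρ = 33.27/36.08 = 0.9221
Wq = ρ/(μ−λ) = 0.9221/(36.08 − 33.27) = 0.9221/2.81 = 0.3282 hr

Final: 0.3282 hr


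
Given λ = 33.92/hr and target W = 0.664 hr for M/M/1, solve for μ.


W = 1/(μ−λ) ⇒ μ − λ = 1/W = 1/0.664 = 1.5060
μ = λ + 1/W = 33.92 + 1.5060 = 35.4260 per hr

Final: 35.4260 /hr


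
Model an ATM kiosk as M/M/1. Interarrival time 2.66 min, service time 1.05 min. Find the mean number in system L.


λ = 60/2.66 = 22.5564 /hr
μ = 60/1.05 = 57.1429 /hr
ρ = λ/μ = 22.5564/57.1429 = 0.3947
L = ρ/(1−ρ) = 0.3947/0.6053 = 0.6522

Final: 0.6522


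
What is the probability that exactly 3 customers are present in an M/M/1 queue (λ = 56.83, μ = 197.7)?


ρ = 56.83/197.7 = 0.2875
P_n = (1−ρ)·ρ^n = (1 − 0.2875)·0.2875^3 = 0.7125·0.023753 = 0.016925

Final: 0.016925


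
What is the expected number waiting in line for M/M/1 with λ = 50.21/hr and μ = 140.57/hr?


ρ = 50.21/140.57 = 0.3572
Lq = ρ²/(1−ρ) = 0.1276/0.6428 = 0.1985

Final: 0.1985


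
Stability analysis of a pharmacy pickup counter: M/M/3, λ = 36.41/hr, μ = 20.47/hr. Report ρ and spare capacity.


Total capacity cμ = 3·20.47 = 61.41/hr
ρ = λ/(cμ) = 36.41/61.41 = 0.5929
Stable ⇔ ρ < 1: YES
Spare capacity = cμ − λ = 61.41 − 36.41 = 25.00/hr

Final: ρ = 0.5929; stable; margin = 25.00/hr


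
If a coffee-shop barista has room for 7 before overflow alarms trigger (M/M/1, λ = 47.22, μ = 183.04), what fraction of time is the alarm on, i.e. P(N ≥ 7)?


ρ = 47.22/183.04 = 0.2580
P(N ≥ n) = ρ^n = 0.2580^7 = 0.00007604

Final: 0.00007604


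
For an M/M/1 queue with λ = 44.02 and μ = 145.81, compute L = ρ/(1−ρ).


ρ = λ/μ = 44.02/145.81 = 0.3019
L = ρ/(1−ρ) = 0.3019/(1 − 0.3019) = 0.3019/0.6981 = 0.4325

Final: 0.4325


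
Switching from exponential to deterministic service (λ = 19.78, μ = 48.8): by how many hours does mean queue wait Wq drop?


ρ = 19.78/48.8 = 0.4053
Wq(M/M/1) = ρ/(μ−λ) = 0.4053/29.02 = 0.01397 hr
Wq(M/D/1) = ρ/(2(μ−λ)) = 0.006984 hr
Savings = 0.01397 − 0.006984 = 0.006984 hr

Final: 0.006984 hr


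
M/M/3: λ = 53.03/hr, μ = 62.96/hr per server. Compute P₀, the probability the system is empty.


a = λ/μ = 53.03/62.96 = 0.8423; ρ = a/c = 0.2808
Σ_{k=0}^{2} a^k/k! (terms k=0..2) = 1.00000 + 0.84228 + 0.35472 = 2.19700
Tail: a^3/(3!(1−ρ)) = 0.59755/(6·0.7192) = 0.13847
P₀ = 1/(2.19700 + 0.13847) = 1/2.33547 = 0.428180

Final: 0.428180


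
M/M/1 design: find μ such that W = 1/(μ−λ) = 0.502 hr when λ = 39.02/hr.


W = 1/(μ−λ) ⇒ μ − λ = 1/W = 1/0.502 = 1.9920
μ = λ + 1/W = 39.02 + 1.9920 = 41.0120 per hr

Final: 41.0120 /hr


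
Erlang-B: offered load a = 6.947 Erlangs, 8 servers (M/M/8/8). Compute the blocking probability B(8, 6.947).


B(c,a) = (a^c/c!) / Σ_{k=0}^{c} a^k/k!
a^8/8! = 134.541996
Σ terms (k=0..8): 1.00000 + 6.94700 + 24.13040 + 55.87797 + 97.04607 + 134.83581 + 156.11740 + 154.93536 + 134.54200 = 765.432013
B = 134.541996/765.432013 = 0.175773

Final: 0.175773


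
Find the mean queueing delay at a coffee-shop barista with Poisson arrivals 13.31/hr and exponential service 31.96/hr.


ρ = 13.31/31.96 = 0.4165
Wq = ρ/(μ−λ) = 0.4165/(31.96 − 13.31) = 0.4165/18.65 = 0.02233 hr

Final: 0.02233 hr


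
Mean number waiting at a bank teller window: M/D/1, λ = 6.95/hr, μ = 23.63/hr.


ρ = 6.95/23.63 = 0.2941
M/D/1: Lq = ρ²/(2(1−ρ)) = 0.08651/(2·0.7059) = 0.06127

Final: 0.06127


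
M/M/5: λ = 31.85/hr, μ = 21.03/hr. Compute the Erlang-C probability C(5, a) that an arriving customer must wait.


a = λ/μ = 1.5145; ρ = a/5 = 0.3029
P₀ = 0.219548 (from M/M/c formula)
C(c,a) = [a^c/(c!(1−ρ))]·P₀ = [7.96803/(120·0.6971)]·0.219548
= 0.09525·0.219548 = 0.020912

Final: 0.020912


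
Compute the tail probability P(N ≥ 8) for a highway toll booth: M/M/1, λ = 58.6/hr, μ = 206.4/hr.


ρ = 58.6/206.4 = 0.2839
P(N ≥ n) = ρ^n = 0.2839^8 = 0.00004222

Final: 0.00004222


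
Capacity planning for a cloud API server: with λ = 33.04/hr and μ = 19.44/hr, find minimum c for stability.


Stability requires cμ > λ ⇔ c > λ/μ.
λ/μ = 33.04/19.44 = 1.6996
Minimum integer c = ⌊1.6996⌋ + 1 = 2
Check: 2·19.44 = 38.88 > 33.04, while 1·19.44 = 19.44 ≤ 33.04

Final: 2 servers


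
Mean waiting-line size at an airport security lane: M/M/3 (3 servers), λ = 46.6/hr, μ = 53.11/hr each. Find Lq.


a = λ/μ = 0.8774; ρ = a/3 = 0.2925
P₀ = 0.412970
Lq = P₀·a^c·ρ / (c!·(1−ρ)²) = 0.412970·0.67551·0.2925/(6·0.50059)
= 0.02716

Final: 0.02716


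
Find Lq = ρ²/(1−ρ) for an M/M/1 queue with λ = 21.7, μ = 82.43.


ρ = 21.7/82.43 = 0.2633
Lq = ρ²/(1−ρ) = 0.06930/0.7367 = 0.09407

Final: 0.09407


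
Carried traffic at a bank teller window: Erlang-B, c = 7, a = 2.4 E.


B(7,2.4) = 0.008283 (Erlang-B)
Carried load = a(1 − B) = 2.4·(1 − 0.008283) = 2.4·0.991717 = 2.3801 E

Final: 2.3801 Erlangs


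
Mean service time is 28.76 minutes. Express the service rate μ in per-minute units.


μ = 1/(service time) in consistent units.
1 minute = 1 min, so μ = 1/28.76 = 0.03477 per minute

Final: 0.03477 /min


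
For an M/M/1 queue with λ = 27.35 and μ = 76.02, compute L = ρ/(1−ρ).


ρ = λ/μ = 27.35/76.02 = 0.3598
L = ρ/(1−ρ) = 0.3598/(1 − 0.3598) = 0.3598/0.6402 = 0.5619

Final: 0.5619


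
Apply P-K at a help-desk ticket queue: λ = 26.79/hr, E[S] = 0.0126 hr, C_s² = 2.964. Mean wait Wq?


ρ = λ·E[S] = 26.79·0.0126 = 0.3376
E[S²] = E[S]²(1+C_s²) = 0.0126²·(1+2.964) = 0.0006293
Wq = λ·E[S²]/(2(1−ρ)) = 26.79·0.0006293/(2·0.6624) = 0.01273 hr

Final: 0.01273 hr


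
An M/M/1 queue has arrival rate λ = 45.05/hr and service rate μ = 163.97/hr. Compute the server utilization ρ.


ρ = λ/μ = 45.05/163.97 = 0.2747

Final: 0.2747


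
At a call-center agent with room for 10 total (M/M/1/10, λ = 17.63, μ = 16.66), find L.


ρ = 17.63/16.66 = 1.0582
L = ρ[1 − (K+1)ρ^K + Kρ^(K+1)] / [(1−ρ)(1−ρ^(K+1))]
Numerator: 1.0582·(1 − 11·1.761056 + 10·1.863590) = 0.279677
Denominator: (-0.05822)·(-0.863590) = 0.050281
L = 0.279677/0.050281 = 5.5623

Final: 5.5623


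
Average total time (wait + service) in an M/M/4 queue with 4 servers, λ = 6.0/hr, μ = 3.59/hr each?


a = 1.6713; ρ = 0.4178; P₀ = 0.185033
Lq = P₀·a^c·ρ/(c!(1−ρ)²) = 0.07416
Wq = Lq/λ = 0.07416/6.0 = 0.01236 hr
W = Wq + 1/μ = 0.01236 + 0.27855 = 0.29091 hr

Final: 0.29091 hr


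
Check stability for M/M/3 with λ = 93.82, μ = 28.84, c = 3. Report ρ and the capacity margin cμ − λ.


Total capacity cμ = 3·28.84 = 86.52/hr
ρ = λ/(cμ) = 93.82/86.52 = 1.0844
Stable ⇔ ρ < 1: NO
Spare capacity = cμ − λ = 86.52 − 93.82 = -7.30/hr

Final: ρ = 1.0844; unstable; margin = -7.30/hr


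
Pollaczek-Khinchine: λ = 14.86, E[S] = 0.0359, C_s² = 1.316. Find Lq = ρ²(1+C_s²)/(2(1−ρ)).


ρ = λ·E[S] = 14.86·0.0359 = 0.5335
Lq = ρ²(1+C_s²)/(2(1−ρ)) = 0.2846·(1+1.316)/(2·0.4665)
= 0.2846·2.3160/0.9331 = 0.70641

Final: 0.70641


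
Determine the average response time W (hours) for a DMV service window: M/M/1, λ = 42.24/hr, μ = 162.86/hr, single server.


W = 1/(μ−λ) = 1/(162.86 − 42.24) = 1/120.62 = 0.008290 hr

Final: 0.008290 hr


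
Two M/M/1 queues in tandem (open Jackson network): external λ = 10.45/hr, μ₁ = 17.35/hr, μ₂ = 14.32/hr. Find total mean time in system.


Each node sees arrival rate λ = 10.45/hr (tandem ⇒ throughput preserved).
W₁ = 1/(μ₁−λ) = 1/(17.35−10.45) = 0.14493 hr
W₂ = 1/(μ₂−λ) = 1/(14.32−10.45) = 0.25840 hr
W_total = W₁ + W₂ = 0.14493 + 0.25840 = 0.40333 hr

Final: 0.40333 hr


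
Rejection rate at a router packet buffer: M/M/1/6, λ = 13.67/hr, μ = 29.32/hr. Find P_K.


ρ = λ/μ = 13.67/29.32 = 0.4662
P_K = (1−ρ)ρ^K/(1−ρ^(K+1)) = (0.5338·0.010271)/(1 − 0.004789)
= 0.005482/0.995211 = 0.005509

Final: 0.005509


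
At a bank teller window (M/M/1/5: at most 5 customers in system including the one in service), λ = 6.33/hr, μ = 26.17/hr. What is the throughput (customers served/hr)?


ρ = 0.2419; P_K = (1−ρ)ρ^5/(1−ρ^6) = 0.0006278
λ_eff = λ(1 − P_K) = 6.33·(1 − 0.0006278) = 6.33·0.999372 = 6.3260 /hr

Final: 6.3260 /hr


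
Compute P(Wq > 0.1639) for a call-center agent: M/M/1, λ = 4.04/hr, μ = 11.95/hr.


ρ = 4.04/11.95 = 0.3381
P(Wq > t) = ρ·e^{−(μ−λ)t} = 0.3381·e^{−1.2964}
= 0.3381·0.273501 = 0.092464

Final: 0.092464


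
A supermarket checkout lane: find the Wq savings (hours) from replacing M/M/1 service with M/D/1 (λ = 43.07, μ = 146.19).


ρ = 43.07/146.19 = 0.2946
Wq(M/M/1) = ρ/(μ−λ) = 0.2946/103.12 = 0.002857 hr
Wq(M/D/1) = ρ/(2(μ−λ)) = 0.001429 hr
Savings = 0.002857 − 0.001429 = 0.001429 hr

Final: 0.001429 hr


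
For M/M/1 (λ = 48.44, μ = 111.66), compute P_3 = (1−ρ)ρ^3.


ρ = 48.44/111.66 = 0.4338
P_n = (1−ρ)·ρ^n = (1 − 0.4338)·0.4338^3 = 0.5662·0.081643 = 0.046225

Final: 0.046225


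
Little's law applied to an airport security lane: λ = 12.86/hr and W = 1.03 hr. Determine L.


L = λW = 12.86·1.03 = 13.2458

Final: 13.2458


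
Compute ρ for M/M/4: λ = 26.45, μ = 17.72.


ρ = λ/(cμ) = 26.45/(4·17.72) = 26.45/70.88 = 0.3732

Final: 0.3732


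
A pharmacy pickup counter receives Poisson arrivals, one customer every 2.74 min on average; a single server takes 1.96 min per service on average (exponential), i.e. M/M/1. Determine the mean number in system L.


λ = 60/2.74 = 21.8978 /hr
μ = 60/1.96 = 30.6122 /hr
ρ = λ/μ = 21.8978/30.6122 = 0.7153
L = ρ/(1−ρ) = 0.7153/0.2847 = 2.5128

Final: 2.5128


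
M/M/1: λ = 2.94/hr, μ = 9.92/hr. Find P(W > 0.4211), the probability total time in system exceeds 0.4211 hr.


W ~ Exponential(μ−λ) for M/M/1.
μ − λ = 9.92 − 2.94 = 6.9800
P(W > t) = e^{−(μ−λ)t} = e^{−2.9393} = 0.052904

Final: 0.052904


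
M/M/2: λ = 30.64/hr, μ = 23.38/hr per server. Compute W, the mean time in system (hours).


a = 1.3105; ρ = 0.6553; P₀ = 0.208269
Lq = P₀·a^c·ρ/(c!(1−ρ)²) = 0.98609
Wq = Lq/λ = 0.98609/30.64 = 0.03218 hr
W = Wq + 1/μ = 0.03218 + 0.04277 = 0.07495 hr

Final: 0.07495 hr


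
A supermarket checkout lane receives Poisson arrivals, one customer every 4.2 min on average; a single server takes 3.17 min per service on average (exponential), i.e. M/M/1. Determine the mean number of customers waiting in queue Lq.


λ = 60/4.2 = 14.2857 /hr
μ = 60/3.17 = 18.9274 /hr
ρ = λ/μ = 14.2857/18.9274 = 0.7548
Lq = ρ²/(1−ρ) = 0.5697/0.2452 = 2.3229

Final: 2.3229


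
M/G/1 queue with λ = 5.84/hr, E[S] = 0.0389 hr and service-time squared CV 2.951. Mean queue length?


ρ = λ·E[S] = 5.84·0.0389 = 0.2272
Lq = ρ²(1+C_s²)/(2(1−ρ)) = 0.05161·(1+2.951)/(2·0.7728)
= 0.05161·3.9510/1.5456 = 0.13192

Final: 0.13192


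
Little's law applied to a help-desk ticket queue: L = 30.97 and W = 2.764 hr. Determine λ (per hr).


λ = L/W = 30.97/2.764 = 11.2048 /hr

Final: 11.2048 /hr


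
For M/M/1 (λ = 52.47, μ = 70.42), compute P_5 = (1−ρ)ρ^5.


ρ = 52.47/70.42 = 0.7451
P_n = (1−ρ)·ρ^n = (1 − 0.7451)·0.7451^5 = 0.2549·0.229655 = 0.058539

Final: 0.058539


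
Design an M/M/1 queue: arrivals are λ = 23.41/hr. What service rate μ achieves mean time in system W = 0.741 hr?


W = 1/(μ−λ) ⇒ μ − λ = 1/W = 1/0.741 = 1.3495
μ = λ + 1/W = 23.41 + 1.3495 = 24.7595 per hr

Final: 24.7595 /hr


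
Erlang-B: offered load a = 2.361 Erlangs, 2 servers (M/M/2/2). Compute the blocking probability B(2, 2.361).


B(c,a) = (a^c/c!) / Σ_{k=0}^{c} a^k/k!
a^2/2! = 2.787161
Σ terms (k=0..2): 1.00000 + 2.36100 + 2.78716 = 6.148161
B = 2.787161/6.148161 = 0.453332

Final: 0.453332


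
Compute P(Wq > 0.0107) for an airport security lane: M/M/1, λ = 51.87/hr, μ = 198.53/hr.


ρ = 51.87/198.53 = 0.2613
P(Wq > t) = ρ·e^{−(μ−λ)t} = 0.2613·e^{−1.5693}
= 0.2613·0.208199 = 0.054396

Final: 0.054396


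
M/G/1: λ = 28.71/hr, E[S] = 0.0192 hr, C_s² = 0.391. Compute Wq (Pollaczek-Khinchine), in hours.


ρ = λ·E[S] = 28.71·0.0192 = 0.5512
E[S²] = E[S]²(1+C_s²) = 0.0192²·(1+0.391) = 0.0005128
Wq = λ·E[S²]/(2(1−ρ)) = 28.71·0.0005128/(2·0.4488) = 0.01640 hr

Final: 0.01640 hr


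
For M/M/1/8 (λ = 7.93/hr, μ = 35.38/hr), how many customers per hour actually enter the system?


ρ = 0.2241; P_K = (1−ρ)ρ^8/(1−ρ^9) = 0.000004942
λ_eff = λ(1 − P_K) = 7.93·(1 − 0.000004942) = 7.93·0.999995 = 7.9300 /hr

Final: 7.9300 /hr


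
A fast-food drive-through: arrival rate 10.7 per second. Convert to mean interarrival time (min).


Mean interarrival time = 1/λ = 1/10.7 second = 0.09346 second
In minutes: 0.09346 × 0.0166667 = 0.001558 min

Final: 0.001558 min


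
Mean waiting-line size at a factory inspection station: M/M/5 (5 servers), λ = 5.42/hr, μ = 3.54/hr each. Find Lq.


a = λ/μ = 1.5311; ρ = a/5 = 0.3062
P₀ = 0.215918
Lq = P₀·a^c·ρ / (c!·(1−ρ)²) = 0.215918·8.41357·0.3062/(120·0.48134)
= 0.009631

Final: 0.009631


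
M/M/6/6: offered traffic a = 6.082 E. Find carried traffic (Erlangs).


B(6,6.082) = 0.270654 (Erlang-B)
Carried load = a(1 − B) = 6.082·(1 − 0.270654) = 6.082·0.729346 = 4.4359 E

Final: 4.4359 Erlangs


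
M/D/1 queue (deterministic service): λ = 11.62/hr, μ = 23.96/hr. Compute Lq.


ρ = 11.62/23.96 = 0.4850
M/D/1: Lq = ρ²/(2(1−ρ)) = 0.2352/(2·0.5150) = 0.22834

Final: 0.22834


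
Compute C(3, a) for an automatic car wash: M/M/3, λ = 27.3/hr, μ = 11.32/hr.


a = λ/μ = 2.4117; ρ = a/3 = 0.8039
P₀ = 0.054824 (from M/M/c formula)
C(c,a) = [a^c/(c!(1−ρ))]·P₀ = [14.02648/(6·0.1961)]·0.054824
= 11.92040·0.054824 = 0.653527

Final: 0.653527


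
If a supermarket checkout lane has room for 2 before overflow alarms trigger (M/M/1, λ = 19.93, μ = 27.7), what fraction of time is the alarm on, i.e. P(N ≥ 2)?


ρ = 19.93/27.7 = 0.7195
P(N ≥ n) = ρ^n = 0.7195^2 = 0.517672

Final: 0.517672


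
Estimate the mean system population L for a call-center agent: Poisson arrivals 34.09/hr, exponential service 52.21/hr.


ρ = λ/μ = 34.09/52.21 = 0.6529
L = ρ/(1−ρ) = 0.6529/(1 − 0.6529) = 0.6529/0.3471 = 1.8813

Final: 1.8813


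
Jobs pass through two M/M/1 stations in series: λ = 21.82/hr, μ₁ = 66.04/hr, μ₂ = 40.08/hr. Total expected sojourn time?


Each node sees arrival rate λ = 21.82/hr (tandem ⇒ throughput preserved).
W₁ = 1/(μ₁−λ) = 1/(66.04−21.82) = 0.02261 hr
W₂ = 1/(μ₂−λ) = 1/(40.08−21.82) = 0.05476 hr
W_total = W₁ + W₂ = 0.02261 + 0.05476 = 0.07738 hr

Final: 0.07738 hr


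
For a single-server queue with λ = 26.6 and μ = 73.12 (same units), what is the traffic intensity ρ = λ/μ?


ρ = λ/μ = 26.6/73.12 = 0.3638

Final: 0.3638


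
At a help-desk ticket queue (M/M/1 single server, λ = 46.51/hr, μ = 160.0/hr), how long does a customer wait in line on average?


ρ = 46.51/160.0 = 0.2907
Wq = ρ/(μ−λ) = 0.2907/(160.0 − 46.51) = 0.2907/113.49 = 0.002561 hr

Final: 0.002561 hr


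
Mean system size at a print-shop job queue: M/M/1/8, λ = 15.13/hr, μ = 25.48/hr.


ρ = 15.13/25.48 = 0.5938
L = ρ[1 − (K+1)ρ^K + Kρ^(K+1)] / [(1−ρ)(1−ρ^(K+1))]
Numerator: 0.5938·(1 − 9·0.015457 + 8·0.009178) = 0.554795
Denominator: (0.4062)·(0.990822) = 0.402473
L = 0.554795/0.402473 = 1.3785

Final: 1.3785


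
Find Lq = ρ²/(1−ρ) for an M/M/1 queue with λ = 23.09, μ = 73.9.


ρ = 23.09/73.9 = 0.3124
Lq = ρ²/(1−ρ) = 0.09762/0.6876 = 0.1420

Final: 0.1420


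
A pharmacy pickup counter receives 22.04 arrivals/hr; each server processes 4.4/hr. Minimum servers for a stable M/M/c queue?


Stability requires cμ > λ ⇔ c > λ/μ.
λ/μ = 22.04/4.4 = 5.0091
Minimum integer c = ⌊5.0091⌋ + 1 = 6
Check: 6·4.4 = 26.40 > 22.04, while 5·4.4 = 22.00 ≤ 22.04

Final: 6 servers


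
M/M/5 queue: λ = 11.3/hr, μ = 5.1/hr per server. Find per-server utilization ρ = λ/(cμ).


ρ = λ/(cμ) = 11.3/(5·5.1) = 11.3/25.50 = 0.4431

Final: 0.4431


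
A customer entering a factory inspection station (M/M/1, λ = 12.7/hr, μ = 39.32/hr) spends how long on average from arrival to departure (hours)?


W = 1/(μ−λ) = 1/(39.32 − 12.7) = 1/26.62 = 0.03757 hr

Final: 0.03757 hr


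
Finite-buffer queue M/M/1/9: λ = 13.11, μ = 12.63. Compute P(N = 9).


ρ = λ/μ = 13.11/12.63 = 1.0380
P_K = (1−ρ)ρ^K/(1−ρ^(K+1)) = (-0.03800·1.398924)/(1 − 1.452090)
= -0.053166/-0.452090 = 0.117600

Final: 0.117600


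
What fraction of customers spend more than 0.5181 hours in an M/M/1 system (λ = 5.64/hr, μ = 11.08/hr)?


W ~ Exponential(μ−λ) for M/M/1.
μ − λ = 11.08 − 5.64 = 5.4400
P(W > t) = e^{−(μ−λ)t} = e^{−2.8185} = 0.059698

Final: 0.059698


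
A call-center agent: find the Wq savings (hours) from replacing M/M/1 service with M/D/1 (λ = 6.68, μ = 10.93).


ρ = 6.68/10.93 = 0.6112
Wq(M/M/1) = ρ/(μ−λ) = 0.6112/4.25 = 0.14380 hr
Wq(M/D/1) = ρ/(2(μ−λ)) = 0.07190 hr
Savings = 0.14380 − 0.07190 = 0.07190 hr

Final: 0.07190 hr


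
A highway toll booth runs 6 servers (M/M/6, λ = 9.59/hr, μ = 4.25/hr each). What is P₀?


a = λ/μ = 9.59/4.25 = 2.2565; ρ = a/c = 0.3761
Σ_{k=0}^{5} a^k/k! (terms k=0..5) = 1.00000 + 2.25647 + 2.54583 + 1.91486 + 1.08021 + 0.48749 = 9.28486
Tail: a^6/(6!(1−ρ)) = 132.00126/(720·0.6239) = 0.29384
P₀ = 1/(9.28486 + 0.29384) = 1/9.57871 = 0.104398

Final: 0.104398


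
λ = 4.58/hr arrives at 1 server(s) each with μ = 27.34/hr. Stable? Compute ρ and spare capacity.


Total capacity cμ = 1·27.34 = 27.34/hr
ρ = λ/(cμ) = 4.58/27.34 = 0.1675
Stable ⇔ ρ < 1: YES
Spare capacity = cμ − λ = 27.34 − 4.58 = 22.76/hr

Final: ρ = 0.1675; stable; margin = 22.76/hr


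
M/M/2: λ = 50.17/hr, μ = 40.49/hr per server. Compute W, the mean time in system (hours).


a = 1.2391; ρ = 0.6195; P₀ = 0.234922
Lq = P₀·a^c·ρ/(c!(1−ρ)²) = 0.77184
Wq = Lq/λ = 0.77184/50.17 = 0.01538 hr
W = Wq + 1/μ = 0.01538 + 0.02470 = 0.04008 hr

Final: 0.04008 hr


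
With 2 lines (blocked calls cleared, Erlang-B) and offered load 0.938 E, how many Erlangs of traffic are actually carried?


B(2,0.938) = 0.185003 (Erlang-B)
Carried load = a(1 − B) = 0.938·(1 − 0.185003) = 0.938·0.814997 = 0.7645 E

Final: 0.7645 Erlangs


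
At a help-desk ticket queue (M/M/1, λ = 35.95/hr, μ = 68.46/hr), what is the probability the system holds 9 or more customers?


ρ = 35.95/68.46 = 0.5251
P(N ≥ n) = ρ^n = 0.5251^9 = 0.003036

Final: 0.003036


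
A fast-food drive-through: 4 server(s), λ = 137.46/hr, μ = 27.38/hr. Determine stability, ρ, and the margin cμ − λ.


Total capacity cμ = 4·27.38 = 109.52/hr
ρ = λ/(cμ) = 137.46/109.52 = 1.2551
Stable ⇔ ρ < 1: NO
Spare capacity = cμ − λ = 109.52 − 137.46 = -27.94/hr

Final: ρ = 1.2551; unstable; margin = -27.94/hr


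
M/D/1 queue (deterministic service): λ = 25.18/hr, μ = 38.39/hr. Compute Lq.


ρ = 25.18/38.39 = 0.6559
M/D/1: Lq = ρ²/(2(1−ρ)) = 0.4302/(2·0.3441) = 0.62512

Final: 0.62512


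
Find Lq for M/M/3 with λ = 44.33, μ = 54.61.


a = λ/μ = 0.8118; ρ = a/3 = 0.2706
P₀ = 0.441803
Lq = P₀·a^c·ρ / (c!·(1−ρ)²) = 0.441803·0.53491·0.2706/(6·0.53205)
= 0.02003

Final: 0.02003


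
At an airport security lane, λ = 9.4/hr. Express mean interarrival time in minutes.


Mean interarrival time = 1/λ = 1/9.4 hour = 0.10638 hour
In minutes: 0.10638 × 60 = 6.3830 min

Final: 6.3830 min


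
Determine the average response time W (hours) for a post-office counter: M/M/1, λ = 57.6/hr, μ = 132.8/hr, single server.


W = 1/(μ−λ) = 1/(132.8 − 57.6) = 1/75.20 = 0.01330 hr

Final: 0.01330 hr


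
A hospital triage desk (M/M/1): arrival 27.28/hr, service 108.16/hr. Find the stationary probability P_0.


ρ = 27.28/108.16 = 0.2522
P_n = (1−ρ)·ρ^n = (1 − 0.2522)·0.2522^0 = 0.7478·1.000000 = 0.747781

Final: 0.747781


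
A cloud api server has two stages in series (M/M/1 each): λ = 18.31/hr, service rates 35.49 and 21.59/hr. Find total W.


Each node sees arrival rate λ = 18.31/hr (tandem ⇒ throughput preserved).
W₁ = 1/(μ₁−λ) = 1/(35.49−18.31) = 0.05821 hr
W₂ = 1/(μ₂−λ) = 1/(21.59−18.31) = 0.30488 hr
W_total = W₁ + W₂ = 0.05821 + 0.30488 = 0.36309 hr

Final: 0.36309 hr


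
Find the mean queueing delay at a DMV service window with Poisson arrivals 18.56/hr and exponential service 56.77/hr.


ρ = 18.56/56.77 = 0.3269
Wq = ρ/(μ−λ) = 0.3269/(56.77 − 18.56) = 0.3269/38.21 = 0.008556 hr

Final: 0.008556 hr


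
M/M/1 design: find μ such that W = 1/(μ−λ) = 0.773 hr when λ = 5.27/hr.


W = 1/(μ−λ) ⇒ μ − λ = 1/W = 1/0.773 = 1.2937
μ = λ + 1/W = 5.27 + 1.2937 = 6.5637 per hr

Final: 6.5637 /hr


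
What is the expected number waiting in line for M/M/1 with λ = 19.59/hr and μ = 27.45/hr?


ρ = 19.59/27.45 = 0.7137
Lq = ρ²/(1−ρ) = 0.5093/0.2863 = 1.7787

Final: 1.7787


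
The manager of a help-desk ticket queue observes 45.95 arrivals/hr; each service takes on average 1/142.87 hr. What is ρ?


ρ = λ/μ = 45.95/142.87 = 0.3216

Final: 0.3216


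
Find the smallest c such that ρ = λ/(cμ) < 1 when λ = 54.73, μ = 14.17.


Stability requires cμ > λ ⇔ c > λ/μ.
λ/μ = 54.73/14.17 = 3.8624
Minimum integer c = ⌊3.8624⌋ + 1 = 4
Check: 4·14.17 = 56.68 > 54.73, while 3·14.17 = 42.51 ≤ 54.73

Final: 4 servers


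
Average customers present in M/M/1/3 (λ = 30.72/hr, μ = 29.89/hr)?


ρ = 30.72/29.89 = 1.0278
L = ρ[1 − (K+1)ρ^K + Kρ^(K+1)] / [(1−ρ)(1−ρ^(K+1))]
Numerator: 1.0278·(1 − 4·1.085640 + 3·1.115787) = 0.004933
Denominator: (-0.02777)·(-0.115787) = 0.003215
L = 0.004933/0.003215 = 1.5342

Final: 1.5342


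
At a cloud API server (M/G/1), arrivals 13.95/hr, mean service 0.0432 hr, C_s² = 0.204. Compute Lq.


ρ = λ·E[S] = 13.95·0.0432 = 0.6026
Lq = ρ²(1+C_s²)/(2(1−ρ)) = 0.3632·(1+0.204)/(2·0.3974)
= 0.3632·1.2040/0.7947 = 0.55021

Final: 0.55021
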